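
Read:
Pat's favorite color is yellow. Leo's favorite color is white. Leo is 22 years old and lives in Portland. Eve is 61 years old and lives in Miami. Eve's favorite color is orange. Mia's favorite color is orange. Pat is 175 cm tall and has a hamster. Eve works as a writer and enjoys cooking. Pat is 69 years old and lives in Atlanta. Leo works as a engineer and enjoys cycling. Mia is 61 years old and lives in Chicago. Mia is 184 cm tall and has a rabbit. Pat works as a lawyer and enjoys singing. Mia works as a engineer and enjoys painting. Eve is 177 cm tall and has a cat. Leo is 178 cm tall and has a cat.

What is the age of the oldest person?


Oldest: Pat at 69

69


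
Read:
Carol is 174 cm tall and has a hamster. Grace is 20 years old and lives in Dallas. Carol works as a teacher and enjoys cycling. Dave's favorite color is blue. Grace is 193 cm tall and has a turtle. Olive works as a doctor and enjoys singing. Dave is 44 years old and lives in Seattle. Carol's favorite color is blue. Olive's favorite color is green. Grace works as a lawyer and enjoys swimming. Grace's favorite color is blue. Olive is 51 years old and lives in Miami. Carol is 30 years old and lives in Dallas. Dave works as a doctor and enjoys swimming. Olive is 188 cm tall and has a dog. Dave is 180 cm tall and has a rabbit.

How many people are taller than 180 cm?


Taller than 180: 2

2


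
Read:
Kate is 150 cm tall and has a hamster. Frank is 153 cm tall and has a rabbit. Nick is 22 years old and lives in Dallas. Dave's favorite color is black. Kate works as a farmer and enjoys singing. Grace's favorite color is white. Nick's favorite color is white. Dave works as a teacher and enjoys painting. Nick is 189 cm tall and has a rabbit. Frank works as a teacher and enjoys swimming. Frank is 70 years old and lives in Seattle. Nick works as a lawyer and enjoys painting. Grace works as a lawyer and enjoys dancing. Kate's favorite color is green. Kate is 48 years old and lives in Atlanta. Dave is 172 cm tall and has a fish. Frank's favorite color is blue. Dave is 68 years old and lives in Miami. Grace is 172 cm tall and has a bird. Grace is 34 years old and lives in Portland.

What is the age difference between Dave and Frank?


|68 - 70| = 2

2


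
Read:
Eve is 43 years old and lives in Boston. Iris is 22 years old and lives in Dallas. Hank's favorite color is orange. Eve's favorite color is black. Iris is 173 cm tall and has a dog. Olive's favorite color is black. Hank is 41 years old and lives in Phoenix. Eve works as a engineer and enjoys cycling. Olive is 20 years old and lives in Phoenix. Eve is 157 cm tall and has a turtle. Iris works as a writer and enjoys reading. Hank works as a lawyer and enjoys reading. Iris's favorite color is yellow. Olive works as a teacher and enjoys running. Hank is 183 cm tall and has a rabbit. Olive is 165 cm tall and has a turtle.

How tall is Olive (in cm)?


Olive is 165 cm tall

165


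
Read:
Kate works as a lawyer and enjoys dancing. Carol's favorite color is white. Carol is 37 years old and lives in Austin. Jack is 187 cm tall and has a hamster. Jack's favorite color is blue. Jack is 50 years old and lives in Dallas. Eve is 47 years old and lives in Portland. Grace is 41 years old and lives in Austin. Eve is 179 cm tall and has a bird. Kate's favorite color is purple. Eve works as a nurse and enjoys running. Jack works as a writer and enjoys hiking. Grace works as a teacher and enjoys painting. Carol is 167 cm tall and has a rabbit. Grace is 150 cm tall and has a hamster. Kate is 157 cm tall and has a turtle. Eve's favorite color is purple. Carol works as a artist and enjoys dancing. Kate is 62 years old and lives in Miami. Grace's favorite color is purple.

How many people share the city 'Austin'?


Count: 2

2


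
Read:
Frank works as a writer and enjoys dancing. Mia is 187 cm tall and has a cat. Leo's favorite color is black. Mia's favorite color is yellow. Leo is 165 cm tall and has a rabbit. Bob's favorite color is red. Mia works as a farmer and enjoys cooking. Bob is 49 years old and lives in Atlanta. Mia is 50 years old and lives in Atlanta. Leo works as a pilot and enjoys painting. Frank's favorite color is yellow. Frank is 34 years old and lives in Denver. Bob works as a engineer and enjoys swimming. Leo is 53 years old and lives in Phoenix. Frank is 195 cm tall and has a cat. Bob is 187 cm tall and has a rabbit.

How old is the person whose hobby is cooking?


Person with hobby=cooking is Mia, age 50

50


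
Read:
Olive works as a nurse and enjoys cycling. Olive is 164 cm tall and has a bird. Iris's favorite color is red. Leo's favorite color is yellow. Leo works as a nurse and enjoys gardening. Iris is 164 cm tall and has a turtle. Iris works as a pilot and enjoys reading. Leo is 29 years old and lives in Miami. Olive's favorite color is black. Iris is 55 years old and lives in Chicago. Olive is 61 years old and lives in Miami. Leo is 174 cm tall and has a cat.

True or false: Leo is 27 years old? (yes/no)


Leo is actually 29. no

no


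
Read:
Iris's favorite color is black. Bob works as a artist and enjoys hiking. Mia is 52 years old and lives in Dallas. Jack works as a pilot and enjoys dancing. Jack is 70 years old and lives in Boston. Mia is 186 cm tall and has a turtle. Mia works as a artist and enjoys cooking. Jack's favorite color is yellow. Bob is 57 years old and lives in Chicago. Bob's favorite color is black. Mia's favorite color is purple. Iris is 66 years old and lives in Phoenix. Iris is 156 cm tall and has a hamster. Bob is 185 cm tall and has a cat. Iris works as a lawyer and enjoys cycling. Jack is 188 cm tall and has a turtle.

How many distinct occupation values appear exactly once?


Unique occupation values: 2

2


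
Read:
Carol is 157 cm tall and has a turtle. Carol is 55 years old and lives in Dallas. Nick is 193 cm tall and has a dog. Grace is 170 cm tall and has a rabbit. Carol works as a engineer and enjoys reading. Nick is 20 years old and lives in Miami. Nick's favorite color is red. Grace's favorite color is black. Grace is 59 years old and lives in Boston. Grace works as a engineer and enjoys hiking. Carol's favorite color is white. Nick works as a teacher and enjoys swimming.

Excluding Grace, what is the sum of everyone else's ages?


Sum (excluding Grace): 75

75


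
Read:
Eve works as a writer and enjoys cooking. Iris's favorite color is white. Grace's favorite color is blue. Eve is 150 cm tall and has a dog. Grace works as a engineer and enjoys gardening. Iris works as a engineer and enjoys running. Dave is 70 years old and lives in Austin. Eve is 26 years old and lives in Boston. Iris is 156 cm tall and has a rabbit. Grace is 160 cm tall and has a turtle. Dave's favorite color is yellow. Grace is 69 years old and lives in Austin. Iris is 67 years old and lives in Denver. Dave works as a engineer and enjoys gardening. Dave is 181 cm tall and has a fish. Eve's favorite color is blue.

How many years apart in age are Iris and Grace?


67 vs 69, diff = 2

2


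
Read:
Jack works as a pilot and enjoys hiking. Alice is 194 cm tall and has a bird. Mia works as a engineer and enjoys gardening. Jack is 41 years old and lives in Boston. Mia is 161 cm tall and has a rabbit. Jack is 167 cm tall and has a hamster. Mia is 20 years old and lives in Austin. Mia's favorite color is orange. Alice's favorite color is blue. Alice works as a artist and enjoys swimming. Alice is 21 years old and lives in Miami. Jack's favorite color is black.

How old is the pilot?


The pilot is Jack, age 41

41


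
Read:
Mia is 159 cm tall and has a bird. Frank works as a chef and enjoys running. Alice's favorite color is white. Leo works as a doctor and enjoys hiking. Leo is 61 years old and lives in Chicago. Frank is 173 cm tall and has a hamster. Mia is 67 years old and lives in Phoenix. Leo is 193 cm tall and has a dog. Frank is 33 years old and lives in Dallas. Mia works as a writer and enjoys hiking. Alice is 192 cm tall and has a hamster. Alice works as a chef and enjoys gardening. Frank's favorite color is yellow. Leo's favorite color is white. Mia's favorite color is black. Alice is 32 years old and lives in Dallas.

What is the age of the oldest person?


Oldest: Mia at 67

67


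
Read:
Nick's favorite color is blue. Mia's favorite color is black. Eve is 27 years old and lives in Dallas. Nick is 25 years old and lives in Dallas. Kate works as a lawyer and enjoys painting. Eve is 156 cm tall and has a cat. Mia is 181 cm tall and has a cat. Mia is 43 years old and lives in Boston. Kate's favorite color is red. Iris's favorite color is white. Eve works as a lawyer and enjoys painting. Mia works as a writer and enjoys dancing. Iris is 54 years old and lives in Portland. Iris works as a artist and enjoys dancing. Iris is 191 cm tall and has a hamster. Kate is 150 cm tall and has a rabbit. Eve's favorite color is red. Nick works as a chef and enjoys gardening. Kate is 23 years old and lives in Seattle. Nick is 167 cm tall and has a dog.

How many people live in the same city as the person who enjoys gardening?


Person with hobby gardening is Nick, city Dallas. Count = 2

2


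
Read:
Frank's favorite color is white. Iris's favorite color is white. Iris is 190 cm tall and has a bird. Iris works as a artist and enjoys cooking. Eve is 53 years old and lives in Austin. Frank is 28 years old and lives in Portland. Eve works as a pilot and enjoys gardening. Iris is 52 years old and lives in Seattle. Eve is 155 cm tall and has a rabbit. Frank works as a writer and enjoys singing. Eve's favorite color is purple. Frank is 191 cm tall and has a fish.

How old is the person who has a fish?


Person with fish is Frank, age 28

28


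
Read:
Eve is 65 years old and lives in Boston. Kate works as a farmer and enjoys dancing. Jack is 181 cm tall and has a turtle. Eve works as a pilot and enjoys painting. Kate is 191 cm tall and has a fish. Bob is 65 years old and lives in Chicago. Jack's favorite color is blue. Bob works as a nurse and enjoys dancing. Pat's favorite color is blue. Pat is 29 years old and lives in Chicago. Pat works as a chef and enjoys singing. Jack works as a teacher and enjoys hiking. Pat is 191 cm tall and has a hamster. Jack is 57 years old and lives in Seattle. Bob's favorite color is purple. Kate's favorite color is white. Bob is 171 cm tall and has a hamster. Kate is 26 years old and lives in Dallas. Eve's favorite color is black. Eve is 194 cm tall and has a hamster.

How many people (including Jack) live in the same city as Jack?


Jack lives in Seattle. Count = 1

1


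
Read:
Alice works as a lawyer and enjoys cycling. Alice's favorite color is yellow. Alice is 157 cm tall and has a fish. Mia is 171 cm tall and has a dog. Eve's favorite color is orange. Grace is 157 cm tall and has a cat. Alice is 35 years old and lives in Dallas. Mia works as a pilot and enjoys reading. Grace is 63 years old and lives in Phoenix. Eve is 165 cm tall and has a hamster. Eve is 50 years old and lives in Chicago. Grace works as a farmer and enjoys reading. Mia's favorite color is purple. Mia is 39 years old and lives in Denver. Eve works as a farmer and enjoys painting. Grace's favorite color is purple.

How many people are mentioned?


People: Alice, Eve, Grace, Mia. Count = 4

4


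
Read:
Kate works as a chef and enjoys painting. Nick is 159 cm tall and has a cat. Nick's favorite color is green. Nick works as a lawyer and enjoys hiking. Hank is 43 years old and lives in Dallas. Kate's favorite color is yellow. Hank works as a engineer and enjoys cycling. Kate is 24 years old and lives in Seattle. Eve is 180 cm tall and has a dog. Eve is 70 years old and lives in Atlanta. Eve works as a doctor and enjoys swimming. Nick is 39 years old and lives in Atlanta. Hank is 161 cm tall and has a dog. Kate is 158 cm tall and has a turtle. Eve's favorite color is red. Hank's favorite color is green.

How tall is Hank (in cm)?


Hank is 161 cm tall

161


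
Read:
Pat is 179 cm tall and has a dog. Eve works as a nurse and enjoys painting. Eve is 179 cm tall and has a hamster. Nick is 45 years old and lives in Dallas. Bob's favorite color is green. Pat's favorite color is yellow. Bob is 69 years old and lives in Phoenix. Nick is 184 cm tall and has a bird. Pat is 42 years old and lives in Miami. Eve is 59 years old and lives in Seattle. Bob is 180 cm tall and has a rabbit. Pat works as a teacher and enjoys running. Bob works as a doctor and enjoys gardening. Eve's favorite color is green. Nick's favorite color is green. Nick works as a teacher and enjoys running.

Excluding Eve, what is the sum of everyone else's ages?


Sum (excluding Eve): 156

156


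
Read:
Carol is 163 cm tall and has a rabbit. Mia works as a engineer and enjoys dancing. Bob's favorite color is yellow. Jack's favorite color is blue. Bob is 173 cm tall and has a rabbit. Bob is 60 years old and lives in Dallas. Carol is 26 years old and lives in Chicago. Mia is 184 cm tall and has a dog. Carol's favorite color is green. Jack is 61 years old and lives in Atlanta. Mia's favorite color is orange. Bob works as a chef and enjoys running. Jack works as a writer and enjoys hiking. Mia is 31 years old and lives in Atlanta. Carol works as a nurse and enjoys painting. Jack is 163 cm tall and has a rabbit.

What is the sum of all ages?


61+26+31+60 = 178

178


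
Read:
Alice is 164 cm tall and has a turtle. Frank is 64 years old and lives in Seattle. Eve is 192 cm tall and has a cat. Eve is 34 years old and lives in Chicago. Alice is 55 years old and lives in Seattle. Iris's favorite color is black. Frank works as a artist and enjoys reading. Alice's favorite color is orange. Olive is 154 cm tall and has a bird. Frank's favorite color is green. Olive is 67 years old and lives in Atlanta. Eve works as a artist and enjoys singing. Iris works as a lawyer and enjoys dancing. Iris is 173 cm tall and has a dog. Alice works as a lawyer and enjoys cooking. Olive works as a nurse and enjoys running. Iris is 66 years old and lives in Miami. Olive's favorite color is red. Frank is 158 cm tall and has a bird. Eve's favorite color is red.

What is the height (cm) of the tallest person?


Tallest: Eve at 192 cm

192


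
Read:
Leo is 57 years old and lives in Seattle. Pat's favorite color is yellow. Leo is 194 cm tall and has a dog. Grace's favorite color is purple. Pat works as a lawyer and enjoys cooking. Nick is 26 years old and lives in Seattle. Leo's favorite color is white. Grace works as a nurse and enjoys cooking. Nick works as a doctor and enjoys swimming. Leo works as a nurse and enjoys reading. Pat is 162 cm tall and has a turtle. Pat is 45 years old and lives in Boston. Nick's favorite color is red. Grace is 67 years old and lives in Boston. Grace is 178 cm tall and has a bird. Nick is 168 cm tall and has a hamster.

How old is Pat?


Pat is 45 years old

45


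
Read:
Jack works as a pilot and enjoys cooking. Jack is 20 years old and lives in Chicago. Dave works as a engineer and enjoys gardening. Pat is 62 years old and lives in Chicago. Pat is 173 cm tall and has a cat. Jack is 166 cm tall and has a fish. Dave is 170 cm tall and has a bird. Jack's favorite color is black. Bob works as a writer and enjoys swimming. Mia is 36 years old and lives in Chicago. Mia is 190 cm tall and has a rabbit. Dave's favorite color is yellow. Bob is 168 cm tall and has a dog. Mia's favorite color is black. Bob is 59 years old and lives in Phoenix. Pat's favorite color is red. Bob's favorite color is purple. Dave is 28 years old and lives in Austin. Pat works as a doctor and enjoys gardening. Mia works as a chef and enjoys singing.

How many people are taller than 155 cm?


Taller than 155: 5

5


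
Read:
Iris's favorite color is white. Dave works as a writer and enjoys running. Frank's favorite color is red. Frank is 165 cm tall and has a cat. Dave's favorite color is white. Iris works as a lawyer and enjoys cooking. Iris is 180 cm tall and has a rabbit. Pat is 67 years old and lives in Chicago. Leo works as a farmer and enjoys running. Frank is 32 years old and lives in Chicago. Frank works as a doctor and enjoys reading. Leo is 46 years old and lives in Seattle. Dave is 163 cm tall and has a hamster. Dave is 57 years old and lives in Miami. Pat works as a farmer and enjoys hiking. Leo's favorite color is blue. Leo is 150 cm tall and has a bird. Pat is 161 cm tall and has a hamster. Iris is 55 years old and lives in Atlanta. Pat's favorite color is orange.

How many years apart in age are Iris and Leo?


55 vs 46, diff = 9

9


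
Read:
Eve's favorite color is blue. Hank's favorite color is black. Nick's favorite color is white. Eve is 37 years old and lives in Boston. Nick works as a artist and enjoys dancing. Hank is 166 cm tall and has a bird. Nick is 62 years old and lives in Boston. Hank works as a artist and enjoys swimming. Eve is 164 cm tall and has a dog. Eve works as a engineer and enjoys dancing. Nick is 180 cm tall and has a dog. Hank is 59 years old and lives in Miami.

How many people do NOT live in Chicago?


Not in Chicago: 3

3


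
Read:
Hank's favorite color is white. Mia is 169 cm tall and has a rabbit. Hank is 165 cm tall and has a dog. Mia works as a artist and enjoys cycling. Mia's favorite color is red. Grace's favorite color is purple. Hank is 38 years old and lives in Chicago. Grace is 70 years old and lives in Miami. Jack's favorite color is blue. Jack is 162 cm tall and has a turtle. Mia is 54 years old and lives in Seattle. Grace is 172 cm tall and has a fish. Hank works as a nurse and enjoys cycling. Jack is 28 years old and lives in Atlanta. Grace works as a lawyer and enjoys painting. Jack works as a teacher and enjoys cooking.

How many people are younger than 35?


Filter: 1

1


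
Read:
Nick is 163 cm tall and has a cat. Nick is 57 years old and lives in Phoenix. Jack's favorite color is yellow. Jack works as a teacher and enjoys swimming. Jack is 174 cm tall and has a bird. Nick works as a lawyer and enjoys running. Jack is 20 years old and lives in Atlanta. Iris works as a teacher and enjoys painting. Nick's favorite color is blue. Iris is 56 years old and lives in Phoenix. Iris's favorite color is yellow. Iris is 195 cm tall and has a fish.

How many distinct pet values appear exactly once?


Unique pet values: 3

3


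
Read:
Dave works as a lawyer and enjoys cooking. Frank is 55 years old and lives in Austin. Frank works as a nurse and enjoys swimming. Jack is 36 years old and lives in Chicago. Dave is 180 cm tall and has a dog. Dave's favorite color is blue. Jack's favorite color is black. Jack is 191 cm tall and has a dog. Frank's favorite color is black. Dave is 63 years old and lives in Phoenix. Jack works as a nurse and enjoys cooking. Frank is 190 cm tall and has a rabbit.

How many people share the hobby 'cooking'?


Count: 2

2


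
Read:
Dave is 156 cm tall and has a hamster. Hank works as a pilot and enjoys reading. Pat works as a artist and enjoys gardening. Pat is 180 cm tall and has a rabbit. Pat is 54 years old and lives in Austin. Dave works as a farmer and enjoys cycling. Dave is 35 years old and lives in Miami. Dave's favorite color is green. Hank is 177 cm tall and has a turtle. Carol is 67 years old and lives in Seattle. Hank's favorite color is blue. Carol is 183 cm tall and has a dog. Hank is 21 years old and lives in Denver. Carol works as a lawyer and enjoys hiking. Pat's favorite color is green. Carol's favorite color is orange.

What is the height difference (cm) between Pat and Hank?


|180 - 177| = 3

3


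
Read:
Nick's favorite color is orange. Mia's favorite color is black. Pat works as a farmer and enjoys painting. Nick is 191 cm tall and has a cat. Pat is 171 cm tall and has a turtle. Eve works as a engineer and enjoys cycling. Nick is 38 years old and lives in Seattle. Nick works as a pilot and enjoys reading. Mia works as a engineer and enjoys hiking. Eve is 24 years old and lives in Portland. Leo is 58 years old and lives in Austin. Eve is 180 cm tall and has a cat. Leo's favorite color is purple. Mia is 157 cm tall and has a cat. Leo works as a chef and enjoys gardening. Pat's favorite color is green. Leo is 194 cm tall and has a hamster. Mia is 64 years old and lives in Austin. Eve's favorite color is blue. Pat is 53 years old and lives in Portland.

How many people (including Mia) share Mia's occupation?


Mia is a engineer. Count = 2

2


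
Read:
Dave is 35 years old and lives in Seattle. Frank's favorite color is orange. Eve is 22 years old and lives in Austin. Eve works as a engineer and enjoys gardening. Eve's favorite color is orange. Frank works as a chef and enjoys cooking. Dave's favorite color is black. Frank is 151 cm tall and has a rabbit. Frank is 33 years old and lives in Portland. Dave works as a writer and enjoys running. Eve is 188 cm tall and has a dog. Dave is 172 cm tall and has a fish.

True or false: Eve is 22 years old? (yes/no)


Eve is actually 22. yes

yes


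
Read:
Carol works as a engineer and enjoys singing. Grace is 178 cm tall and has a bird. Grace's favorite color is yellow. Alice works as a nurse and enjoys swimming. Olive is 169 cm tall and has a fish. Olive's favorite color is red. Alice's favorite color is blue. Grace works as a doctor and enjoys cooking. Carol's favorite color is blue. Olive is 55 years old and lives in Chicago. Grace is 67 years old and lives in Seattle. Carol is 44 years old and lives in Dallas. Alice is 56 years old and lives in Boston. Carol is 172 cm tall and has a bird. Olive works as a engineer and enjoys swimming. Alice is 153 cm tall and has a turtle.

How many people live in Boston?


Count in Boston: 1

1


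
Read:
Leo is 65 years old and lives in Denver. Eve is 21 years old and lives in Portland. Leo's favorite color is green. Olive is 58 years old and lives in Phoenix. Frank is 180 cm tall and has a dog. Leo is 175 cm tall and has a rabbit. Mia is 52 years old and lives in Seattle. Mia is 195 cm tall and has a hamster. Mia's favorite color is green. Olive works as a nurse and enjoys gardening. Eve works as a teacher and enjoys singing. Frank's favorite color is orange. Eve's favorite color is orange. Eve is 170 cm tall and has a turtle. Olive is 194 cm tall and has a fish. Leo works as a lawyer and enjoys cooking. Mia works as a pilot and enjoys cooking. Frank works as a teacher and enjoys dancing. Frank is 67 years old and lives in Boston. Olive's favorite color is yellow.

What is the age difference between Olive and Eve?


|58 - 21| = 37

37


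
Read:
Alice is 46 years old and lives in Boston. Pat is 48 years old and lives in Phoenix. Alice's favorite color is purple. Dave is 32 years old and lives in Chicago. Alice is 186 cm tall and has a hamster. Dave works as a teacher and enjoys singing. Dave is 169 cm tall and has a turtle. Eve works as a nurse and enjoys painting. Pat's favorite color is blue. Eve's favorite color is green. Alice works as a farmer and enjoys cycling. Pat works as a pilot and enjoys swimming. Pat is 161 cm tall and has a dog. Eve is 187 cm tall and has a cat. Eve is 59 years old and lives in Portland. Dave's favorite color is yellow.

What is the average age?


Sum=185, n=4, avg=46.25

46.25


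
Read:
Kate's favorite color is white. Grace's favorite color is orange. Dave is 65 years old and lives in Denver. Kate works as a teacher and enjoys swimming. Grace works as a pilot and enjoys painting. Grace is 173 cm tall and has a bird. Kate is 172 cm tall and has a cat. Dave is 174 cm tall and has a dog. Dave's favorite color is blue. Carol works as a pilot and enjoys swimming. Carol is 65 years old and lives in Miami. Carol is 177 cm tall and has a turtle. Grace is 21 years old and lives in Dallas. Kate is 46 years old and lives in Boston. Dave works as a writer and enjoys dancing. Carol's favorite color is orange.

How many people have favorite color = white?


Count: 1

1


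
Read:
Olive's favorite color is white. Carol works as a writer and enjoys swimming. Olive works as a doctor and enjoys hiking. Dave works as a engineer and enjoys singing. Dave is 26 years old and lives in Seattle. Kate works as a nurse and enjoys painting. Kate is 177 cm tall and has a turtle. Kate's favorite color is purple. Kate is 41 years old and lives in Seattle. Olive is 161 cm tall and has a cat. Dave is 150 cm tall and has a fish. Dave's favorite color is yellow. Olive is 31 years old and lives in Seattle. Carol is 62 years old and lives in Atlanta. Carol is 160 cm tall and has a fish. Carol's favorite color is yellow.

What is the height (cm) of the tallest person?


Tallest: Kate at 177 cm

177


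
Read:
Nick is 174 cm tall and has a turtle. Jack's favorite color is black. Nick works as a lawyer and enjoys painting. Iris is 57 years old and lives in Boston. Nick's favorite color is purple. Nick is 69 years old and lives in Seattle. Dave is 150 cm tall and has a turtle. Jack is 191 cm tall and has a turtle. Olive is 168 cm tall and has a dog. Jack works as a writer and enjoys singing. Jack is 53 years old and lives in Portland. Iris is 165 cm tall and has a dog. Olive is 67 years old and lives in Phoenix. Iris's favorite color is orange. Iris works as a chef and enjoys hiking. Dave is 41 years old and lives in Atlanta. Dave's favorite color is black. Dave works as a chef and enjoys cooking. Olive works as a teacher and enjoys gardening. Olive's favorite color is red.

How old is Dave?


Dave is 41 years old

41


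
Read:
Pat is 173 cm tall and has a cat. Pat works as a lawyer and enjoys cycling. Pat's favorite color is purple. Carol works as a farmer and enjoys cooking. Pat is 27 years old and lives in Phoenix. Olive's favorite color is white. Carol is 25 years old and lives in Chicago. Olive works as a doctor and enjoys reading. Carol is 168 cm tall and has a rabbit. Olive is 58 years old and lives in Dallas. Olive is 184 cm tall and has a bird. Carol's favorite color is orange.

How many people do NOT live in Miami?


Not in Miami: 3

3


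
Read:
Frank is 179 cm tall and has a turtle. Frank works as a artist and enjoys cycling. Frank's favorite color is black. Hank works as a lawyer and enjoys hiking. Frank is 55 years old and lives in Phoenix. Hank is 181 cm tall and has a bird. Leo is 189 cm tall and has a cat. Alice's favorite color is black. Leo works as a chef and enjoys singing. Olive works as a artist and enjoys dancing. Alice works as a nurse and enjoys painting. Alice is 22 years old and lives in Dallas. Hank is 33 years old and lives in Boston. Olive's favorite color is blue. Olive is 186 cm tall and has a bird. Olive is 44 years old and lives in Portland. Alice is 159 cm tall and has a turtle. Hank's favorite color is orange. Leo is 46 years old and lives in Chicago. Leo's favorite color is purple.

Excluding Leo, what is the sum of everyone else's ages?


Sum (excluding Leo): 154

154


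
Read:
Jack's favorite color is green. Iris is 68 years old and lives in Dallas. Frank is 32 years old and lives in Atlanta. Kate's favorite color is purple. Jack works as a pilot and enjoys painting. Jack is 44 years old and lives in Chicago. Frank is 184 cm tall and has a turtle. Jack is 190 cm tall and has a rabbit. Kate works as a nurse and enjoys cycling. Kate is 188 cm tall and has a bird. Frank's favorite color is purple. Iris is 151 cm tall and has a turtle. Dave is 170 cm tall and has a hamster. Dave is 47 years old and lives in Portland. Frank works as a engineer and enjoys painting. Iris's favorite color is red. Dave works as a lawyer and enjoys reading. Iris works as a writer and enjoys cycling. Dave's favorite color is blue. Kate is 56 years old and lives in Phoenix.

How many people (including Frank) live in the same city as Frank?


Frank lives in Atlanta. Count = 1

1


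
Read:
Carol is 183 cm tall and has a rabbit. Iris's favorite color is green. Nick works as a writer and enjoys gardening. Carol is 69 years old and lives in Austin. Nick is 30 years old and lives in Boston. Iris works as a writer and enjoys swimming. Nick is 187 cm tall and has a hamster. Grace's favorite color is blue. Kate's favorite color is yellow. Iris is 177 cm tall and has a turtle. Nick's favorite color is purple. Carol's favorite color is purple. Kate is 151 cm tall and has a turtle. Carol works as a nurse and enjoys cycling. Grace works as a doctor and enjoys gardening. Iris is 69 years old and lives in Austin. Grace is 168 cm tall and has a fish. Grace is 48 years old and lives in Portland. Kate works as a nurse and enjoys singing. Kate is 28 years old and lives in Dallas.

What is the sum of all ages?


69+28+30+48+69 = 244

244


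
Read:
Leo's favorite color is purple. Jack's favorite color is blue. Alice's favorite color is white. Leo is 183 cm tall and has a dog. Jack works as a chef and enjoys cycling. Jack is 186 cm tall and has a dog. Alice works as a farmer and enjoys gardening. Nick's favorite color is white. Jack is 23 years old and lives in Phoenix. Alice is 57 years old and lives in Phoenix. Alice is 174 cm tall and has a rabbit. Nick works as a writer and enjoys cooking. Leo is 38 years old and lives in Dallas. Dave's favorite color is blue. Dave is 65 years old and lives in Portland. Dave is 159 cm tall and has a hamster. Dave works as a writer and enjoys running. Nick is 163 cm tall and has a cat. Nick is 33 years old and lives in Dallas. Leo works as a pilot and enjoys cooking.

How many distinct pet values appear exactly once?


Unique pet values: 3

3


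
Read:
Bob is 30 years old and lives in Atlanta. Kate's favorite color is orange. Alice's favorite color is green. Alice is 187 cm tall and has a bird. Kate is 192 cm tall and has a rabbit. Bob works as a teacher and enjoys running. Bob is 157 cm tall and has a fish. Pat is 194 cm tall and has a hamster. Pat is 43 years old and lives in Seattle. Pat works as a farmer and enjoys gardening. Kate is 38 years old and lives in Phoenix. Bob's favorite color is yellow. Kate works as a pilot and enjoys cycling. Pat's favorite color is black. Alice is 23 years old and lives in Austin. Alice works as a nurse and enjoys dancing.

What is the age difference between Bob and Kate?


|30 - 38| = 8

8


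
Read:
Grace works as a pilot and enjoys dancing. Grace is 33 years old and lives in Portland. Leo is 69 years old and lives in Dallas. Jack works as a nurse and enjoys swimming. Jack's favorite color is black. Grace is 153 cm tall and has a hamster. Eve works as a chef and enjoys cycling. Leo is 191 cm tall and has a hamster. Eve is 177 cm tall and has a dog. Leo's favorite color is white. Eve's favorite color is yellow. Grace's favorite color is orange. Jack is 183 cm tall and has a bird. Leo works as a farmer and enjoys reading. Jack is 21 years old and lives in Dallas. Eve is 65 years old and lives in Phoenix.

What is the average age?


Sum=188, n=4, avg=47

47


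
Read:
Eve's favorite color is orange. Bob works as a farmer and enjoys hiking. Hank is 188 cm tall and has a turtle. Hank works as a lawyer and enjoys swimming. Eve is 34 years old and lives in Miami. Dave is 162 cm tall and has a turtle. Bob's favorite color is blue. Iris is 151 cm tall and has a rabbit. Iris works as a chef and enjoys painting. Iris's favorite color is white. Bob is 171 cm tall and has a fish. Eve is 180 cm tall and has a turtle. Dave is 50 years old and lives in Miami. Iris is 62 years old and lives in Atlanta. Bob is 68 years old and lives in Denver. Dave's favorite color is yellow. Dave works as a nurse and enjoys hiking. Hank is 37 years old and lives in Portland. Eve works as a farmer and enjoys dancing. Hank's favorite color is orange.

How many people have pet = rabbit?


Count: 1

1


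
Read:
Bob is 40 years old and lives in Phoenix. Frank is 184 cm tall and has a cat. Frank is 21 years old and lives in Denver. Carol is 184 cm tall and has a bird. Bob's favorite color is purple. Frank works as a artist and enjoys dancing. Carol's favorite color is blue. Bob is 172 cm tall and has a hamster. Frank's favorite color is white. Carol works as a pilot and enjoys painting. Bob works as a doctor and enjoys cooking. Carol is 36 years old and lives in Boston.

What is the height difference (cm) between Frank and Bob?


|184 - 172| = 12

12


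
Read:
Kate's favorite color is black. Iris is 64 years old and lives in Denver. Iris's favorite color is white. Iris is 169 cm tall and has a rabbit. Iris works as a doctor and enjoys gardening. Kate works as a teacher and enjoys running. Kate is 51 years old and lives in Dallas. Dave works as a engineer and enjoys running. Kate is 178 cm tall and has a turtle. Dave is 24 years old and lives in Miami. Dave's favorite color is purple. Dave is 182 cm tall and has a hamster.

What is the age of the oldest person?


Oldest: Iris at 64

64


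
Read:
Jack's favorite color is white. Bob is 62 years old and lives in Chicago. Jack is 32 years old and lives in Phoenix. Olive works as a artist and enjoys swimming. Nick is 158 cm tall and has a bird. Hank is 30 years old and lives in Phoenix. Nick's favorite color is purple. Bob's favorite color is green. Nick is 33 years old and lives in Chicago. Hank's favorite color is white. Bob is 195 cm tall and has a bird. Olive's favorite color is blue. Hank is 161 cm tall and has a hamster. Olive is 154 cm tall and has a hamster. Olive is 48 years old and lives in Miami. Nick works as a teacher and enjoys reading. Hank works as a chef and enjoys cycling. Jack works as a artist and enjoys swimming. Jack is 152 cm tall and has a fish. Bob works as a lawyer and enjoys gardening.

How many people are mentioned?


People: Olive, Jack, Nick, Bob, Hank. Count = 5

5


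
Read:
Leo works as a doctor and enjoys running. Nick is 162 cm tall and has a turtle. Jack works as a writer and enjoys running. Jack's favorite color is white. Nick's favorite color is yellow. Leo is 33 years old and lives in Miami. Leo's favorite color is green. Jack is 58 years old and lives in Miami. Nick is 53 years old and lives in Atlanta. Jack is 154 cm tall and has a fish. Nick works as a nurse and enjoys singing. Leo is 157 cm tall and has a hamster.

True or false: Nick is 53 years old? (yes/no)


Nick is actually 53. yes

yes


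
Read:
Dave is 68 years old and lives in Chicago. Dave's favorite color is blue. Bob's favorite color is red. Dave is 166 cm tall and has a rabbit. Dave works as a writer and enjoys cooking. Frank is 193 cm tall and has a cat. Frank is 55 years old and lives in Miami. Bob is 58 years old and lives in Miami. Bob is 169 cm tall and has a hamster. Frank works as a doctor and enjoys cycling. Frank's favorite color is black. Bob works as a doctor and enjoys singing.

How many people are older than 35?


Filter: 3

3


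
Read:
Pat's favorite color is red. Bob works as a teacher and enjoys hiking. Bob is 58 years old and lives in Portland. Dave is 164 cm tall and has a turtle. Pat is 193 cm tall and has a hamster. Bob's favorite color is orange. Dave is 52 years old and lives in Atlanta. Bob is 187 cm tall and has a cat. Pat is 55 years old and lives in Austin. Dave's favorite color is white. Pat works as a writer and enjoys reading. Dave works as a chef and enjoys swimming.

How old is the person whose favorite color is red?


Person with favorite color=red is Pat, age 55

55


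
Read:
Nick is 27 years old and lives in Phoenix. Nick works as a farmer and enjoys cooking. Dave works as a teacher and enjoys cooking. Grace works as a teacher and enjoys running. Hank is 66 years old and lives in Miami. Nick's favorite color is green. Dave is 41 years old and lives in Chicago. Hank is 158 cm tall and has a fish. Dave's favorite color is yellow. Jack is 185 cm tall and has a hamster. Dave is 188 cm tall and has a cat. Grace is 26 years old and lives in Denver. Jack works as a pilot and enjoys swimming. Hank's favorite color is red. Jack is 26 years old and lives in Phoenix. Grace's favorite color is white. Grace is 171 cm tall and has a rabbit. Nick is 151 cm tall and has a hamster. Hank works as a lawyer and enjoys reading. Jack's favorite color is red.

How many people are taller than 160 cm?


Taller than 160: 3

3


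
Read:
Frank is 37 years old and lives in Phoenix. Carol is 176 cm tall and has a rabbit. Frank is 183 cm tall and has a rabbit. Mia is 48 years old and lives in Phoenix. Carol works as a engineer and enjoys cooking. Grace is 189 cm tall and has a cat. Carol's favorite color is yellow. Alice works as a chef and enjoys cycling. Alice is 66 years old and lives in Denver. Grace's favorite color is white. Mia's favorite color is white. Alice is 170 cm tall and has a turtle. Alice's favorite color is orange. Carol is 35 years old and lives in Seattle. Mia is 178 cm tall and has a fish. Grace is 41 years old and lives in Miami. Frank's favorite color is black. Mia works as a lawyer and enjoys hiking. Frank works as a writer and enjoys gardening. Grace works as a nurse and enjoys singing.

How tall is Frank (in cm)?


Frank is 183 cm tall

183


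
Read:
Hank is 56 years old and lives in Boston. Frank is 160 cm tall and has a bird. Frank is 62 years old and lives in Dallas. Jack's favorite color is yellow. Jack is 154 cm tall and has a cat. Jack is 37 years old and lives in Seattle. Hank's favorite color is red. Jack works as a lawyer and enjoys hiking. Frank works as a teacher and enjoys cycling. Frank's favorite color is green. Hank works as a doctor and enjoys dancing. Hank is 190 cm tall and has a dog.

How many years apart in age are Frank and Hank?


62 vs 56, diff = 6

6


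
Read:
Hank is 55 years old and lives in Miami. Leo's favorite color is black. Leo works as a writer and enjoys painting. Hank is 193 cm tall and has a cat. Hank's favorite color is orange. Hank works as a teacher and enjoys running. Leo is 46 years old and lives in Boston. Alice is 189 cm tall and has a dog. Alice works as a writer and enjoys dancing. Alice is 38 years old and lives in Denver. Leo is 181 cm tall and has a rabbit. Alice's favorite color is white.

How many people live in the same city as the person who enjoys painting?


Person with hobby painting is Leo, city Boston. Count = 1

1


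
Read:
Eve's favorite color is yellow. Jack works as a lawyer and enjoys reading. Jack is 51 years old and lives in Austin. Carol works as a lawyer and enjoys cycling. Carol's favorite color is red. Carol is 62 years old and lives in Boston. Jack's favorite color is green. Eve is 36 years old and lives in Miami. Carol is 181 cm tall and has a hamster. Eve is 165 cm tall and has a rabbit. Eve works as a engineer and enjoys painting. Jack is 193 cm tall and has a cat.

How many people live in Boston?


Count in Boston: 1

1


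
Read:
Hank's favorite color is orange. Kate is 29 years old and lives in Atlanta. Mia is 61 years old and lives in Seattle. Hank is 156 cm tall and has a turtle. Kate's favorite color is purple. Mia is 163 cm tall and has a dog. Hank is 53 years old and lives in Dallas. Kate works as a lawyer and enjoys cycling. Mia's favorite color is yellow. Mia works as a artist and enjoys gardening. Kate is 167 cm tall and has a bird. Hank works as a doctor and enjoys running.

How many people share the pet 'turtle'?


Count: 1

1


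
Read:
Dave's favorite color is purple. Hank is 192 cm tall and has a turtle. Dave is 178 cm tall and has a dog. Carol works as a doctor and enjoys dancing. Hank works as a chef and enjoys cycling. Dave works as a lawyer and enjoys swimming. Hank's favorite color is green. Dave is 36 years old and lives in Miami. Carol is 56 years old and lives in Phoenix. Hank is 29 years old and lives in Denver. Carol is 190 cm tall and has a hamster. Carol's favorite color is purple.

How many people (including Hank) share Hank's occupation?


Hank is a chef. Count = 1

1


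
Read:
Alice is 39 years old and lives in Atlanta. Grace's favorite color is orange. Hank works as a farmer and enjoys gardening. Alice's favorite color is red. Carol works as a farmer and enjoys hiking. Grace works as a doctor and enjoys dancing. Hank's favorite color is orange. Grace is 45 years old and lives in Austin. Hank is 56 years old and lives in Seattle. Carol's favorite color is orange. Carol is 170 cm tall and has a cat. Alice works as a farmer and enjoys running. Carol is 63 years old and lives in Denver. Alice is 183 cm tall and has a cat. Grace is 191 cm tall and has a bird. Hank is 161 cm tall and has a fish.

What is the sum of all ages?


45+39+56+63 = 203

203
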